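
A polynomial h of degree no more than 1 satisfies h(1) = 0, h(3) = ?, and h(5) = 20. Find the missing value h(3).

The 2 known points determine the degree-1 polynomial uniquely.
Write h(n) = an + b. Substituting each data point gives a linear system:
  a + b = 0
  5a + b = 20
Solving the system yields a = 5, b = -5.
So h(n) = 5n - 5.
Then h(3) = 10.

10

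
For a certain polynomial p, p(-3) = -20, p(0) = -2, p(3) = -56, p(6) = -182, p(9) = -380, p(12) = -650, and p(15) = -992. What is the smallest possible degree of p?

2

Forward differences of the values at s = -3, 0, 3, 6, 9, 12, 15:
  p  : -20  -2  -56  -182  -380  -650  -992
  Δ  : 18  -54  -126  -198  -270  -342
  Δ^2: -72  -72  -72  -72  -72
  Δ^3: 0  0  0  0
  Δ^4: 0  0  0
  Δ^5: 0  0
  Δ^6: 0
The second differences are constant (-72) and nonzero, while all higher differences vanish, so the minimal degree is 2.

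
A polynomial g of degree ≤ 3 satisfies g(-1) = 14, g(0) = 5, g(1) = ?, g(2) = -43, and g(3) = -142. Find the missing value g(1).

On equispaced nodes a degree-3 polynomial has vanishing fourth forward difference, so
  g(-1) - 4·g(0) + 6·g(1) - 4·g(2) + g(3) = 0.
Substituting the known values and solving for g(1):
  6·g(1) = -24
  g(1) = -4.

-4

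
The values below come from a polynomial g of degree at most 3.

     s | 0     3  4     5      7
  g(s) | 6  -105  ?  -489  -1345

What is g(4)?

The 4 known points determine the degree-3 polynomial uniquely.
Write g(s) = as^3 + bs^2 + cs + d. Substituting each data point gives a linear system:
  d = 6
  27a + 9b + 3c + d = -105
  125a + 25b + 5c + d = -489
  343a + 49b + 7c + d = -1345
Solving the system yields a = -4, b = 1, c = -4, d = 6.
So g(s) = -4s^3 + s^2 - 4s + 6.
Then g(4) = -250.

-250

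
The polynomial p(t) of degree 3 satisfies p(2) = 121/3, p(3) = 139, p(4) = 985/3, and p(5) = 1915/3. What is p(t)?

Using the Lagrange interpolation formula with nodes 2, 3, 4, 5:
  L_0(t) = (t - 3)(t - 4)(t - 5) / -6
  L_1(t) = (t - 2)(t - 4)(t - 5) / 2
  L_2(t) = (t - 2)(t - 3)(t - 5) / -2
  L_3(t) = (t - 2)(t - 3)(t - 4) / 6
Then p(t) = 121/3·L_0(t) + 139·L_1(t) + 985/3·L_2(t) + 1915/3·L_3(t).
Expanding and collecting terms gives p(t) = 5t³ + (1/3)t² + 2t - 5.
Check: p(2) = 121/3. ✓

p(t) = 5t^3 + (1/3)t^2 + 2t - 5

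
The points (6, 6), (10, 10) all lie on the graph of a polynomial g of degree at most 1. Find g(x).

g(x) = x

Using the Lagrange interpolation formula with nodes 6, 10:
  L_0(x) = (x - 10) / -4
  L_1(x) = (x - 6) / 4
Then g(x) = 6·L_0(x) + 10·L_1(x).
Expanding and collecting terms gives g(x) = x.
Check: g(10) = 10. ✓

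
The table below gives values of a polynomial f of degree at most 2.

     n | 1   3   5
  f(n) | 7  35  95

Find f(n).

Write f(n) = an^2 + bn + c. Substituting each data point gives a linear system:
  a + b + c = 7
  9a + 3b + c = 35
  25a + 5b + c = 95
Solving the system yields a = 4, b = -2, c = 5.
So f(n) = 4n² - 2n + 5.
Check: f(5) = 95. ✓

f(n) = 4n^2 - 2n + 5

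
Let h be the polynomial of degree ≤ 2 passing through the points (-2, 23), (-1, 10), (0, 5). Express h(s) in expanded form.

Write h(s) = as^2 + bs + c. Substituting each data point gives a linear system:
  4a - 2b + c = 23
  a - b + c = 10
  c = 5
Solving the system yields a = 4, b = -1, c = 5.
So h(s) = 4s² - s + 5.
Check: h(-2) = 23. ✓

h(s) = 4s^2 - s + 5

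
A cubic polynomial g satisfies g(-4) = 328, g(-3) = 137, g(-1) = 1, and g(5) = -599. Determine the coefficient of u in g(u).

1

Write g(u) = au^3 + bu^2 + cu + d. Substituting each data point gives a linear system:
  -64a + 16b - 4c + d = 328
  -27a + 9b - 3c + d = 137
  -a + b - c + d = 1
  125a + 25b + 5c + d = -599
Solving the system yields a = -5, b = 1, c = 1, d = -4.
So g(u) = -5u^3 + u^2 + u - 4.
The coefficient of u is 1.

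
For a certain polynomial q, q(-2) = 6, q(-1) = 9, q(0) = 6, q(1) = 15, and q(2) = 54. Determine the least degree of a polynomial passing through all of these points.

3

Forward differences of the values at u = -2, -1, 0, 1, 2:
  q  : 6  9  6  15  54
  Δ  : 3  -3  9  39
  Δ^2: -6  12  30
  Δ^3: 18  18
  Δ^4: 0
The third differences are constant (18) and nonzero, while all higher differences vanish, so the minimal degree is 3.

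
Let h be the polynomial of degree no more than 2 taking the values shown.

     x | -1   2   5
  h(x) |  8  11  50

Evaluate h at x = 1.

6

Using the Lagrange interpolation formula with nodes -1, 2, 5:
  L_0(x) = (x - 2)(x - 5) / 18
  L_1(x) = (x + 1)(x - 5) / -9
  L_2(x) = (x + 1)(x - 2) / 18
Then h(x) = 8·L_0(x) + 11·L_1(x) + 50·L_2(x).
Expanding and collecting terms gives h(x) = 2x^2 - x + 5.
Evaluating at x = 1: h(1) = 6.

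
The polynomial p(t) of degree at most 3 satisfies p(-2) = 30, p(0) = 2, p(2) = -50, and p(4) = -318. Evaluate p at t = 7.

Using the Lagrange interpolation formula with nodes -2, 0, 2, 4:
  L_0(t) = t(t - 2)(t - 4) / -48
  L_1(t) = (t + 2)(t - 2)(t - 4) / 16
  L_2(t) = (t + 2)t(t - 4) / -16
  L_3(t) = (t + 2)t(t - 2) / 48
Then p(t) = 30·L_0(t) + 2·L_1(t) - 50·L_2(t) - 318·L_3(t).
Expanding and collecting terms gives p(t) = -4t³ - 3t² - 4t + 2.
Evaluating at t = 7: p(7) = -1545.

-1545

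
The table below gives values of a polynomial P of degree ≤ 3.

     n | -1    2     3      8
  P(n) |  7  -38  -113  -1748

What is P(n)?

Using the Lagrange interpolation formula with nodes -1, 2, 3, 8:
  L_0(n) = (n - 2)(n - 3)(n - 8) / -108
  L_1(n) = (n + 1)(n - 3)(n - 8) / 18
  L_2(n) = (n + 1)(n - 2)(n - 8) / -20
  L_3(n) = (n + 1)(n - 2)(n - 3) / 270
Then P(n) = 7·L_0(n) - 38·L_1(n) - 113·L_2(n) - 1748·L_3(n).
Expanding and collecting terms gives P(n) = -3n^3 - 3n^2 - 3n + 4.
Check: P(2) = -38. ✓

P(n) = -3n^3 - 3n^2 - 3n + 4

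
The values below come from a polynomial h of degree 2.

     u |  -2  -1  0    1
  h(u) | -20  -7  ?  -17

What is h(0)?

-6

On equispaced nodes a degree-2 polynomial has vanishing third forward difference, so
  - h(-2) + 3·h(-1) - 3·h(0) + h(1) = 0.
Substituting the known values and solving for h(0):
  -3·h(0) = 18
  h(0) = -6.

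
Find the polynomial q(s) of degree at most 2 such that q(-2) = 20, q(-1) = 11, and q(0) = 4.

q(s) = s^2 - 6s + 4

Write q(s) = as^2 + bs + c. Substituting each data point gives a linear system:
  4a - 2b + c = 20
  a - b + c = 11
  c = 4
Solving the system yields a = 1, b = -6, c = 4.
So q(s) = s^2 - 6s + 4.
Check: q(0) = 4. ✓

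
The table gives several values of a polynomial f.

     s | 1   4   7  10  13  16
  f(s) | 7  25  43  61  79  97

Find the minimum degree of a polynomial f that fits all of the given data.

Forward differences of the values at s = 1, 4, 7, 10, 13, 16:
  f  : 7  25  43  61  79  97
  Δ  : 18  18  18  18  18
  Δ^2: 0  0  0  0
  Δ^3: 0  0  0
  Δ^4: 0  0
  Δ^5: 0
The first differences are constant (18) and nonzero, while all higher differences vanish, so the minimal degree is 1.

1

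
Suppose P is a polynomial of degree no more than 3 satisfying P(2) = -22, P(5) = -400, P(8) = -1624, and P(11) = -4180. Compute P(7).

Forward differences of the values at u = 2, 5, 8, 11:
  P  : -22  -400  -1624  -4180
  Δ  : -378  -1224  -2556
  Δ^2: -846  -1332
  Δ^3: -486
The third differences are constant, confirming degree 3.
Interpolating (Newton forward form) and evaluating at u = 7 gives P(7) = -1092.

-1092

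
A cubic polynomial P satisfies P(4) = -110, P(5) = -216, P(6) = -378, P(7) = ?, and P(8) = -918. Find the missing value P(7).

On equispaced nodes a degree-3 polynomial has vanishing fourth forward difference, so
  P(4) - 4·P(5) + 6·P(6) - 4·P(7) + P(8) = 0.
Substituting the known values and solving for P(7):
  -4·P(7) = 2432
  P(7) = -608.

-608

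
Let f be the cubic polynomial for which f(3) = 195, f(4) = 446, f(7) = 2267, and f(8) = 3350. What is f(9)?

4731

Using the Lagrange interpolation formula with nodes 3, 4, 7, 8:
  L_0(n) = (n - 4)(n - 7)(n - 8) / -20
  L_1(n) = (n - 3)(n - 7)(n - 8) / 12
  L_2(n) = (n - 3)(n - 4)(n - 8) / -12
  L_3(n) = (n - 3)(n - 4)(n - 7) / 20
Then f(n) = 195·L_0(n) + 446·L_1(n) + 2267·L_2(n) + 3350·L_3(n).
Expanding and collecting terms gives f(n) = 6n³ + 5n² - 6n + 6.
Evaluating at n = 9: f(9) = 4731.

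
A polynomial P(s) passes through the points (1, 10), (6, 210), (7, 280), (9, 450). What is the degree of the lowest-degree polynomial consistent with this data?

2

Divided differences on the nodes 1, 6, 7, 9:
  order 0: 10  210  280  450
  order 1: 40  70  85
  order 2: 5  5
  order 3: 0
The order-2 divided differences are all 5 (nonzero) and every higher order vanishes, so the data lies on a polynomial of degree exactly 2.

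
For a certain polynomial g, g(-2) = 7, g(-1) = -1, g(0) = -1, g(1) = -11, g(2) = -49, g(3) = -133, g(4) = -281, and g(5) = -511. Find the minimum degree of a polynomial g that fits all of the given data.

3

Forward differences of the values at t = -2, -1, 0, 1, 2, 3, 4, 5:
  g  : 7  -1  -1  -11  -49  -133  -281  -511
  Δ  : -8  0  -10  -38  -84  -148  -230
  Δ^2: 8  -10  -28  -46  -64  -82
  Δ^3: -18  -18  -18  -18  -18
  Δ^4: 0  0  0  0
  Δ^5: 0  0  0
  Δ^6: 0  0
  Δ^7: 0
The third differences are constant (-18) and nonzero, while all higher differences vanish, so the minimal degree is 3.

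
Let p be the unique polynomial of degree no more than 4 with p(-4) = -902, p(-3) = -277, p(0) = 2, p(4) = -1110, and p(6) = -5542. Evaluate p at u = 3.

Using the Lagrange interpolation formula with nodes -4, -3, 0, 4, 6:
  L_0(u) = (u + 3)u(u - 4)(u - 6) / 320
  L_1(u) = (u + 4)u(u - 4)(u - 6) / -189
  L_2(u) = (u + 4)(u + 3)(u - 4)(u - 6) / 288
  L_3(u) = (u + 4)(u + 3)u(u - 6) / -448
  L_4(u) = (u + 4)(u + 3)u(u - 4) / 1080
Then p(u) = -902·L_0(u) - 277·L_1(u) + 2·L_2(u) - 1110·L_3(u) - 5542·L_4(u).
Expanding and collecting terms gives p(u) = -4u^4 - 2u^3 + u^2 + 6u + 2.
Evaluating at u = 3: p(3) = -349.

-349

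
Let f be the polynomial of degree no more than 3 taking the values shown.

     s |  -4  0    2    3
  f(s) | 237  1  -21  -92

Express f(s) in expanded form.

f(s) = -4s^3 + 5s + 1

Write f(s) = as^3 + bs^2 + cs + d. Substituting each data point gives a linear system:
  -64a + 16b - 4c + d = 237
  d = 1
  8a + 4b + 2c + d = -21
  27a + 9b + 3c + d = -92
Solving the system yields a = -4, b = 0, c = 5, d = 1.
So f(s) = -4s^3 + 5s + 1.
Check: f(3) = -92. ✓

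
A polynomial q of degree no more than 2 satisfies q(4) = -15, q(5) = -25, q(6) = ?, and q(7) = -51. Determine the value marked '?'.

On equispaced nodes a degree-2 polynomial has vanishing third forward difference, so
  - q(4) + 3·q(5) - 3·q(6) + q(7) = 0.
Substituting the known values and solving for q(6):
  -3·q(6) = 111
  q(6) = -37.

-37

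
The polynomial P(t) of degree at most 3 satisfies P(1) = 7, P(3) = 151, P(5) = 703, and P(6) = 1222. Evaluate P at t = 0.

-2

Using the Lagrange interpolation formula with nodes 1, 3, 5, 6:
  L_0(t) = (t - 3)(t - 5)(t - 6) / -40
  L_1(t) = (t - 1)(t - 5)(t - 6) / 12
  L_2(t) = (t - 1)(t - 3)(t - 6) / -8
  L_3(t) = (t - 1)(t - 3)(t - 5) / 15
Then P(t) = 7·L_0(t) + 151·L_1(t) + 703·L_2(t) + 1222·L_3(t).
Expanding and collecting terms gives P(t) = 6t³ - 3t² + 6t - 2.
Evaluating at t = 0: P(0) = -2.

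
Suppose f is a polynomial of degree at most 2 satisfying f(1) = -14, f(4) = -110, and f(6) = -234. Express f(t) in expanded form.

f(t) = -6t^2 - 2t - 6

Using the Lagrange interpolation formula with nodes 1, 4, 6:
  L_0(t) = (t - 4)(t - 6) / 15
  L_1(t) = (t - 1)(t - 6) / -6
  L_2(t) = (t - 1)(t - 4) / 10
Then f(t) = -14·L_0(t) - 110·L_1(t) - 234·L_2(t).
Expanding and collecting terms gives f(t) = -6t² - 2t - 6.
Check: f(1) = -14. ✓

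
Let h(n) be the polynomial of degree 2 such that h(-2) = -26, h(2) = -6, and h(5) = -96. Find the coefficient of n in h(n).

Write h(n) = an^2 + bn + c. Substituting each data point gives a linear system:
  4a - 2b + c = -26
  4a + 2b + c = -6
  25a + 5b + c = -96
Solving the system yields a = -5, b = 5, c = 4.
So h(n) = -5n² + 5n + 4.
The coefficient of n is 5.

5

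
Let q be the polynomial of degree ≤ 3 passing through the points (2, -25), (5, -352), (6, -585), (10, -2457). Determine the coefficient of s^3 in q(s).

Write q(s) = as^3 + bs^2 + cs + d. Substituting each data point gives a linear system:
  8a + 4b + 2c + d = -25
  125a + 25b + 5c + d = -352
  216a + 36b + 6c + d = -585
  1000a + 100b + 10c + d = -2457
Solving the system yields a = -2, b = -5, c = 4, d = 3.
So q(s) = -2s^3 - 5s^2 + 4s + 3.
The leading coefficient is -2.

-2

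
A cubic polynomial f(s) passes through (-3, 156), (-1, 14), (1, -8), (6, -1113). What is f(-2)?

Write f(s) = as^3 + bs^2 + cs + d. Substituting each data point gives a linear system:
  -27a + 9b - 3c + d = 156
  -a + b - c + d = 14
  a + b + c + d = -8
  216a + 36b + 6c + d = -1113
Solving the system yields a = -5, b = 0, c = -6, d = 3.
So f(s) = -5s^3 - 6s + 3.
Then f(-2) = 55.

55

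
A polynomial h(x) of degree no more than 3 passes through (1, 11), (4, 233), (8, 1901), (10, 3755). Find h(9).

Using the Lagrange interpolation formula with nodes 1, 4, 8, 10:
  L_0(x) = (x - 4)(x - 8)(x - 10) / -189
  L_1(x) = (x - 1)(x - 8)(x - 10) / 72
  L_2(x) = (x - 1)(x - 4)(x - 10) / -56
  L_3(x) = (x - 1)(x - 4)(x - 8) / 108
Then h(x) = 11·L_0(x) + 233·L_1(x) + 1901·L_2(x) + 3755·L_3(x).
Expanding and collecting terms gives h(x) = 4x^3 - 3x^2 + 5x + 5.
Evaluating at x = 9: h(9) = 2723.

2723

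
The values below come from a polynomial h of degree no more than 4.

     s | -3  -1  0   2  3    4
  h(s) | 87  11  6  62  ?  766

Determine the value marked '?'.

The 5 known points determine the degree-4 polynomial uniquely.
Write h(s) = as^4 + bs^3 + cs^2 + ds + e. Substituting each data point gives a linear system:
  81a - 27b + 9c - 3d + e = 87
  a - b + c - d + e = 11
  e = 6
  16a + 8b + 4c + 2d + e = 62
  256a + 64b + 16c + 4d + e = 766
Solving the system yields a = 2, b = 4, c = 1, d = -6, e = 6.
So h(s) = 2s⁴ + 4s³ + s² - 6s + 6.
Then h(3) = 267.

267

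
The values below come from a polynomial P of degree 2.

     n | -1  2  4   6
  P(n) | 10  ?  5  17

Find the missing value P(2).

1

The 3 known points determine the degree-2 polynomial uniquely.
Write P(n) = an^2 + bn + c. Substituting each data point gives a linear system:
  a - b + c = 10
  16a + 4b + c = 5
  36a + 6b + c = 17
Solving the system yields a = 1, b = -4, c = 5.
So P(n) = n^2 - 4n + 5.
Then P(2) = 1.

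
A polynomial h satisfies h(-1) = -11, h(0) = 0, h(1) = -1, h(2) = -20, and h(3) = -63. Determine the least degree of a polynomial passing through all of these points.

Forward differences of the values at t = -1, 0, 1, 2, 3:
  h  : -11  0  -1  -20  -63
  Δ  : 11  -1  -19  -43
  Δ^2: -12  -18  -24
  Δ^3: -6  -6
  Δ^4: 0
The third differences are constant (-6) and nonzero, while all higher differences vanish, so the minimal degree is 3.

3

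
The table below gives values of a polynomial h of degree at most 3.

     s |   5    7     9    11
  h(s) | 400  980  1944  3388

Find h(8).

1408

Write h(s) = as^3 + bs^2 + cs + d. Substituting each data point gives a linear system:
  125a + 25b + 5c + d = 400
  343a + 49b + 7c + d = 980
  729a + 81b + 9c + d = 1944
  1331a + 121b + 11c + d = 3388
Solving the system yields a = 2, b = 6, c = 0, d = 0.
So h(s) = 2s^3 + 6s^2.
Then h(8) = 1408.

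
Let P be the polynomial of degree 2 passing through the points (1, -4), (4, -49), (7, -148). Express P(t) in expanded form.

P(t) = -3t^2 - 1

Write P(t) = at^2 + bt + c. Substituting each data point gives a linear system:
  a + b + c = -4
  16a + 4b + c = -49
  49a + 7b + c = -148
Solving the system yields a = -3, b = 0, c = -1.
So P(t) = -3t^2 - 1.
Check: P(4) = -49. ✓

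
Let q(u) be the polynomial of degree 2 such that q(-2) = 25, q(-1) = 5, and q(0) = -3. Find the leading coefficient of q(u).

6

Write q(u) = au^2 + bu + c. Substituting each data point gives a linear system:
  4a - 2b + c = 25
  a - b + c = 5
  c = -3
Solving the system yields a = 6, b = -2, c = -3.
So q(u) = 6u^2 - 2u - 3.
The leading coefficient is 6.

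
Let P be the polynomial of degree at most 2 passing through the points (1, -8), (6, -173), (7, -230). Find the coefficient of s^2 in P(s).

-4

Write P(s) = as^2 + bs + c. Substituting each data point gives a linear system:
  a + b + c = -8
  36a + 6b + c = -173
  49a + 7b + c = -230
Solving the system yields a = -4, b = -5, c = 1.
So P(s) = -4s^2 - 5s + 1.
The leading coefficient is -4.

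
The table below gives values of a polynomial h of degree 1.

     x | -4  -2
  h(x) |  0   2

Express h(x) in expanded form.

Using the Lagrange interpolation formula with nodes -4, -2:
  L_0(x) = (x + 2) / -2
  L_1(x) = (x + 4) / 2
Then h(x) = 0·L_0(x) + 2·L_1(x).
Expanding and collecting terms gives h(x) = x + 4.
Check: h(-2) = 2. ✓

h(x) = x + 4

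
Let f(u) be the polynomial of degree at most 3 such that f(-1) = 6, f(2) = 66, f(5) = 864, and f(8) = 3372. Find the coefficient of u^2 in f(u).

5

Write f(u) = au^3 + bu^2 + cu + d. Substituting each data point gives a linear system:
  -a + b - c + d = 6
  8a + 4b + 2c + d = 66
  125a + 25b + 5c + d = 864
  512a + 64b + 8c + d = 3372
Solving the system yields a = 6, b = 5, c = -3, d = 4.
So f(u) = 6u³ + 5u² - 3u + 4.
The coefficient of u^2 is 5.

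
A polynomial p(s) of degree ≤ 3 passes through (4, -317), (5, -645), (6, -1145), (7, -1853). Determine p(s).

Using the Lagrange interpolation formula with nodes 4, 5, 6, 7:
  L_0(s) = (s - 5)(s - 6)(s - 7) / -6
  L_1(s) = (s - 4)(s - 6)(s - 7) / 2
  L_2(s) = (s - 4)(s - 5)(s - 7) / -2
  L_3(s) = (s - 4)(s - 5)(s - 6) / 6
Then p(s) = -317·L_0(s) - 645·L_1(s) - 1145·L_2(s) - 1853·L_3(s).
Expanding and collecting terms gives p(s) = -6s^3 + 4s^2 + 2s - 5.
Check: p(5) = -645. ✓

p(s) = -6s^3 + 4s^2 + 2s - 5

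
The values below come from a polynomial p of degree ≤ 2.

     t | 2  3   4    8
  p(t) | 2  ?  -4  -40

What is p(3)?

0

The 3 known points determine the degree-2 polynomial uniquely.
Write p(t) = at^2 + bt + c. Substituting each data point gives a linear system:
  4a + 2b + c = 2
  16a + 4b + c = -4
  64a + 8b + c = -40
Solving the system yields a = -1, b = 3, c = 0.
So p(t) = -t^2 + 3t.
Then p(3) = 0.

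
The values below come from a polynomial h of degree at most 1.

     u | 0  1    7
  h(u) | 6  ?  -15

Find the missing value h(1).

3

The 2 known points determine the degree-1 polynomial uniquely.
Write h(u) = au + b. Substituting each data point gives a linear system:
  b = 6
  7a + b = -15
Solving the system yields a = -3, b = 6.
So h(u) = -3u + 6.
Then h(1) = 3.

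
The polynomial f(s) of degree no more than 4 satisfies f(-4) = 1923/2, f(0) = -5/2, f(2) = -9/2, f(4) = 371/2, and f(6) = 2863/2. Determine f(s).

f(s) = 2s^4 - 6s^3 + 4s^2 - s - 5/2

Write f(s) = as^4 + bs^3 + cs^2 + ds + e. Substituting each data point gives a linear system:
  256a - 64b + 16c - 4d + e = 1923/2
  e = -5/2
  16a + 8b + 4c + 2d + e = -9/2
  256a + 64b + 16c + 4d + e = 371/2
  1296a + 216b + 36c + 6d + e = 2863/2
Solving the system yields a = 2, b = -6, c = 4, d = -1, e = -5/2.
So f(s) = 2s^4 - 6s^3 + 4s^2 - s - 5/2.
Check: f(2) = -9/2. ✓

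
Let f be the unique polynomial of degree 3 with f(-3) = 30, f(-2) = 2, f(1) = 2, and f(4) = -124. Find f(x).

Using the Lagrange interpolation formula with nodes -3, -2, 1, 4:
  L_0(x) = (x + 2)(x - 1)(x - 4) / -28
  L_1(x) = (x + 3)(x - 1)(x - 4) / 18
  L_2(x) = (x + 3)(x + 2)(x - 4) / -36
  L_3(x) = (x + 3)(x + 2)(x - 1) / 126
Then f(x) = 30·L_0(x) + 2·L_1(x) + 2·L_2(x) - 124·L_3(x).
Expanding and collecting terms gives f(x) = -2x^3 - x^2 + 5x.
Check: f(4) = -124. ✓

f(x) = -2x^3 - x^2 + 5x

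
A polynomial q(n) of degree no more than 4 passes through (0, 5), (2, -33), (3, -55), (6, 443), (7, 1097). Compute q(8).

Using the Lagrange interpolation formula with nodes 0, 2, 3, 6, 7:
  L_0(n) = (n - 2)(n - 3)(n - 6)(n - 7) / 252
  L_1(n) = n(n - 3)(n - 6)(n - 7) / -40
  L_2(n) = n(n - 2)(n - 6)(n - 7) / 36
  L_3(n) = n(n - 2)(n - 3)(n - 7) / -72
  L_4(n) = n(n - 2)(n - 3)(n - 6) / 140
Then q(n) = 5·L_0(n) - 33·L_1(n) - 55·L_2(n) + 443·L_3(n) + 1097·L_4(n).
Expanding and collecting terms gives q(n) = n^4 - 3n^3 - 5n^2 - 5n + 5.
Evaluating at n = 8: q(8) = 2205.

2205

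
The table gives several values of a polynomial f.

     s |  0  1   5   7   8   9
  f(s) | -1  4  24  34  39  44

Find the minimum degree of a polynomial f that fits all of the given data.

Divided differences on the nodes 0, 1, 5, 7, 8, 9:
  order 0: -1  4  24  34  39  44
  order 1: 5  5  5  5  5
  order 2: 0  0  0  0
  order 3: 0  0  0
  order 4: 0  0
  order 5: 0
The order-1 divided differences are all 5 (nonzero) and every higher order vanishes, so the data lies on a polynomial of degree exactly 1.

1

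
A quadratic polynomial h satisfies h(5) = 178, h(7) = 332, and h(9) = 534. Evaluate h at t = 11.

784

Using the Lagrange interpolation formula with nodes 5, 7, 9:
  L_0(t) = (t - 7)(t - 9) / 8
  L_1(t) = (t - 5)(t - 9) / -4
  L_2(t) = (t - 5)(t - 7) / 8
Then h(t) = 178·L_0(t) + 332·L_1(t) + 534·L_2(t).
Expanding and collecting terms gives h(t) = 6t^2 + 5t + 3.
Evaluating at t = 11: h(11) = 784.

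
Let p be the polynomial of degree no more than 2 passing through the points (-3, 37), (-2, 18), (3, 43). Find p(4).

72

Write p(s) = as^2 + bs + c. Substituting each data point gives a linear system:
  9a - 3b + c = 37
  4a - 2b + c = 18
  9a + 3b + c = 43
Solving the system yields a = 4, b = 1, c = 4.
So p(s) = 4s² + s + 4.
Then p(4) = 72.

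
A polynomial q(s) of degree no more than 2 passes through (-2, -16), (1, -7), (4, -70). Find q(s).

q(s) = -4s^2 - s - 2

Using the Lagrange interpolation formula with nodes -2, 1, 4:
  L_0(s) = (s - 1)(s - 4) / 18
  L_1(s) = (s + 2)(s - 4) / -9
  L_2(s) = (s + 2)(s - 1) / 18
Then q(s) = -16·L_0(s) - 7·L_1(s) - 70·L_2(s).
Expanding and collecting terms gives q(s) = -4s^2 - s - 2.
Check: q(4) = -70. ✓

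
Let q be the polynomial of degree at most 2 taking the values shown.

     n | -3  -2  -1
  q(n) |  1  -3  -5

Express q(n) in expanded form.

q(n) = n^2 + n - 5

Using the Lagrange interpolation formula with nodes -3, -2, -1:
  L_0(n) = (n + 2)(n + 1) / 2
  L_1(n) = (n + 3)(n + 1) / -1
  L_2(n) = (n + 3)(n + 2) / 2
Then q(n) = 1·L_0(n) - 3·L_1(n) - 5·L_2(n).
Expanding and collecting terms gives q(n) = n^2 + n - 5.
Check: q(-2) = -3. ✓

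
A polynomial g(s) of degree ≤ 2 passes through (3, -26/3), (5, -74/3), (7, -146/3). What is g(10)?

Using the Lagrange interpolation formula with nodes 3, 5, 7:
  L_0(s) = (s - 5)(s - 7) / 8
  L_1(s) = (s - 3)(s - 7) / -4
  L_2(s) = (s - 3)(s - 5) / 8
Then g(s) = -26/3·L_0(s) - 74/3·L_1(s) - 146/3·L_2(s).
Expanding and collecting terms gives g(s) = -s^2 + 1/3.
Evaluating at s = 10: g(10) = -299/3.

-299/3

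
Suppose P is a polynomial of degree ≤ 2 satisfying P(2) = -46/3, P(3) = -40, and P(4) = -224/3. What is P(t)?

P(t) = -5t^2 + (1/3)t + 4

Using the Lagrange interpolation formula with nodes 2, 3, 4:
  L_0(t) = (t - 3)(t - 4) / 2
  L_1(t) = (t - 2)(t - 4) / -1
  L_2(t) = (t - 2)(t - 3) / 2
Then P(t) = -46/3·L_0(t) - 40·L_1(t) - 224/3·L_2(t).
Expanding and collecting terms gives P(t) = -5t^2 + (1/3)t + 4.
Check: P(2) = -46/3. ✓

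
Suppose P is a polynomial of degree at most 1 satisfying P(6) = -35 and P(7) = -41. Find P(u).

Using the Lagrange interpolation formula with nodes 6, 7:
  L_0(u) = (u - 7) / -1
  L_1(u) = (u - 6) / 1
Then P(u) = -35·L_0(u) - 41·L_1(u).
Expanding and collecting terms gives P(u) = -6u + 1.
Check: P(7) = -41. ✓

P(u) = -6u + 1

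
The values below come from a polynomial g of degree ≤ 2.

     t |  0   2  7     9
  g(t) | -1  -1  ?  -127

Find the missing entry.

-71

The 3 known points determine the degree-2 polynomial uniquely.
Write g(t) = at^2 + bt + c. Substituting each data point gives a linear system:
  c = -1
  4a + 2b + c = -1
  81a + 9b + c = -127
Solving the system yields a = -2, b = 4, c = -1.
So g(t) = -2t^2 + 4t - 1.
Then g(7) = -71.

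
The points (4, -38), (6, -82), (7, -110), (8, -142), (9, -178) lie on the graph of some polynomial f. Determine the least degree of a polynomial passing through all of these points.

Divided differences on the nodes 4, 6, 7, 8, 9:
  order 0: -38  -82  -110  -142  -178
  order 1: -22  -28  -32  -36
  order 2: -2  -2  -2
  order 3: 0  0
  order 4: 0
The order-2 divided differences are all -2 (nonzero) and every higher order vanishes, so the data lies on a polynomial of degree exactly 2.

2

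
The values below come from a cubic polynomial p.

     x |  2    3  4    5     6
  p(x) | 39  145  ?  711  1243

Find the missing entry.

The 4 known points determine the degree-3 polynomial uniquely.
Write p(x) = ax^3 + bx^2 + cx + d. Substituting each data point gives a linear system:
  8a + 4b + 2c + d = 39
  27a + 9b + 3c + d = 145
  125a + 25b + 5c + d = 711
  216a + 36b + 6c + d = 1243
Solving the system yields a = 6, b = -1, c = -3, d = 1.
So p(x) = 6x³ - x² - 3x + 1.
Then p(4) = 357.

357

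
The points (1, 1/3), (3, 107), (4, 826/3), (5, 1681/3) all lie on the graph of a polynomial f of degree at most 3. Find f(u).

Using the Lagrange interpolation formula with nodes 1, 3, 4, 5:
  L_0(u) = (u - 3)(u - 4)(u - 5) / -24
  L_1(u) = (u - 1)(u - 4)(u - 5) / 4
  L_2(u) = (u - 1)(u - 3)(u - 5) / -3
  L_3(u) = (u - 1)(u - 3)(u - 4) / 8
Then f(u) = 1/3·L_0(u) + 107·L_1(u) + 826/3·L_2(u) + 1681/3·L_3(u).
Expanding and collecting terms gives f(u) = 5u^3 - (5/3)u^2 - 5u + 2.
Check: f(4) = 826/3. ✓

f(u) = 5u^3 - (5/3)u^2 - 5u + 2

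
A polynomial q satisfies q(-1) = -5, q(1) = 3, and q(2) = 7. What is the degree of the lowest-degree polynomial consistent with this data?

Divided differences on the nodes -1, 1, 2:
  order 0: -5  3  7
  order 1: 4  4
  order 2: 0
The order-1 divided differences are all 4 (nonzero) and every higher order vanishes, so the data lies on a polynomial of degree exactly 1.

1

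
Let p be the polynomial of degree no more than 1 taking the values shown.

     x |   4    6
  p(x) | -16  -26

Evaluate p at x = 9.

Using the Lagrange interpolation formula with nodes 4, 6:
  L_0(x) = (x - 6) / -2
  L_1(x) = (x - 4) / 2
Then p(x) = -16·L_0(x) - 26·L_1(x).
Expanding and collecting terms gives p(x) = -5x + 4.
Evaluating at x = 9: p(9) = -41.

-41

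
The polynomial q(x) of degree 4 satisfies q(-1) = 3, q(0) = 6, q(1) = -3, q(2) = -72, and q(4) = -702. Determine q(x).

q(x) = -x^4 - 6x^3 - 5x^2 + 3x + 6

Using the Lagrange interpolation formula with nodes -1, 0, 1, 2, 4:
  L_0(x) = x(x - 1)(x - 2)(x - 4) / 30
  L_1(x) = (x + 1)(x - 1)(x - 2)(x - 4) / -8
  L_2(x) = (x + 1)x(x - 2)(x - 4) / 6
  L_3(x) = (x + 1)x(x - 1)(x - 4) / -12
  L_4(x) = (x + 1)x(x - 1)(x - 2) / 120
Then q(x) = 3·L_0(x) + 6·L_1(x) - 3·L_2(x) - 72·L_3(x) - 702·L_4(x).
Expanding and collecting terms gives q(x) = -x⁴ - 6x³ - 5x² + 3x + 6.
Check: q(0) = 6. ✓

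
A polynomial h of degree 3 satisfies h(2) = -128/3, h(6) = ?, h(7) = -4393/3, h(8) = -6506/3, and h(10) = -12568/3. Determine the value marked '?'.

-932

The 4 known points determine the degree-3 polynomial uniquely.
Write h(s) = as^3 + bs^2 + cs + d. Substituting each data point gives a linear system:
  8a + 4b + 2c + d = -128/3
  343a + 49b + 7c + d = -4393/3
  512a + 64b + 8c + d = -6506/3
  1000a + 100b + 10c + d = -12568/3
Solving the system yields a = -4, b = -2, c = 5/3, d = -6.
So h(s) = -4s^3 - 2s^2 + (5/3)s - 6.
Then h(6) = -932.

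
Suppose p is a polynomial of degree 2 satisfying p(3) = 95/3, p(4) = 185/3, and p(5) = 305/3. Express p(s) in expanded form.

Write p(s) = as^2 + bs + c. Substituting each data point gives a linear system:
  9a + 3b + c = 95/3
  16a + 4b + c = 185/3
  25a + 5b + c = 305/3
Solving the system yields a = 5, b = -5, c = 5/3.
So p(s) = 5s^2 - 5s + 5/3.
Check: p(3) = 95/3. ✓

p(s) = 5s^2 - 5s + 5/3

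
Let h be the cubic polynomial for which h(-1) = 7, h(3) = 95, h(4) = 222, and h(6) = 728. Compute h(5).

Write h(s) = as^3 + bs^2 + cs + d. Substituting each data point gives a linear system:
  -a + b - c + d = 7
  27a + 9b + 3c + d = 95
  64a + 16b + 4c + d = 222
  216a + 36b + 6c + d = 728
Solving the system yields a = 3, b = 3, c = -5, d = 2.
So h(s) = 3s^3 + 3s^2 - 5s + 2.
Then h(5) = 427.

427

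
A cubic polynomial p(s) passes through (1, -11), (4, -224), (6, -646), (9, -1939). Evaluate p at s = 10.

Using the Lagrange interpolation formula with nodes 1, 4, 6, 9:
  L_0(s) = (s - 4)(s - 6)(s - 9) / -120
  L_1(s) = (s - 1)(s - 6)(s - 9) / 30
  L_2(s) = (s - 1)(s - 4)(s - 9) / -30
  L_3(s) = (s - 1)(s - 4)(s - 6) / 120
Then p(s) = -11·L_0(s) - 224·L_1(s) - 646·L_2(s) - 1939·L_3(s).
Expanding and collecting terms gives p(s) = -2s³ - 6s² + s - 4.
Evaluating at s = 10: p(10) = -2594.

-2594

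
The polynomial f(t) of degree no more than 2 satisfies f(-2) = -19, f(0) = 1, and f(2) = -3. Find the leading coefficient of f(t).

Write f(t) = at^2 + bt + c. Substituting each data point gives a linear system:
  4a - 2b + c = -19
  c = 1
  4a + 2b + c = -3
Solving the system yields a = -3, b = 4, c = 1.
So f(t) = -3t² + 4t + 1.
The leading coefficient is -3.

-3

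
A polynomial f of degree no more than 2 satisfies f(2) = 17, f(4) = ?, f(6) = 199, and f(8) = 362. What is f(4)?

84

On equispaced nodes a degree-2 polynomial has vanishing third forward difference, so
  - f(2) + 3·f(4) - 3·f(6) + f(8) = 0.
Substituting the known values and solving for f(4):
  3·f(4) = 252
  f(4) = 84.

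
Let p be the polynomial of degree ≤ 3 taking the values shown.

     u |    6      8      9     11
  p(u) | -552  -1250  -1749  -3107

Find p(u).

p(u) = -2u^3 - 4u^2 + 3u + 6

Write p(u) = au^3 + bu^2 + cu + d. Substituting each data point gives a linear system:
  216a + 36b + 6c + d = -552
  512a + 64b + 8c + d = -1250
  729a + 81b + 9c + d = -1749
  1331a + 121b + 11c + d = -3107
Solving the system yields a = -2, b = -4, c = 3, d = 6.
So p(u) = -2u^3 - 4u^2 + 3u + 6.
Check: p(9) = -1749. ✓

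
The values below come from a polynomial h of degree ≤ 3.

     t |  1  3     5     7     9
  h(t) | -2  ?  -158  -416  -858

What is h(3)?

The 4 known points determine the degree-3 polynomial uniquely.
Write h(t) = at^3 + bt^2 + ct + d. Substituting each data point gives a linear system:
  a + b + c + d = -2
  125a + 25b + 5c + d = -158
  343a + 49b + 7c + d = -416
  729a + 81b + 9c + d = -858
Solving the system yields a = -1, b = -2, c = 4, d = -3.
So h(t) = -t³ - 2t² + 4t - 3.
Then h(3) = -36.

-36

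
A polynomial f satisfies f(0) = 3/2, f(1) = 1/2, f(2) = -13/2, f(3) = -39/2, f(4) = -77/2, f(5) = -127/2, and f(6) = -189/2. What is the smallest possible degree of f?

Forward differences of the values at t = 0, 1, 2, 3, 4, 5, 6:
  f  : 3/2  1/2  -13/2  -39/2  -77/2  -127/2  -189/2
  Δ  : -1  -7  -13  -19  -25  -31
  Δ^2: -6  -6  -6  -6  -6
  Δ^3: 0  0  0  0
  Δ^4: 0  0  0
  Δ^5: 0  0
  Δ^6: 0
The second differences are constant (-6) and nonzero, while all higher differences vanish, so the minimal degree is 2.

2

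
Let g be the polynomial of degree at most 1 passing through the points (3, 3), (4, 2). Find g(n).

g(n) = -n + 6

Write g(n) = an + b. Substituting each data point gives a linear system:
  3a + b = 3
  4a + b = 2
Solving the system yields a = -1, b = 6.
So g(n) = -n + 6.
Check: g(4) = 2. ✓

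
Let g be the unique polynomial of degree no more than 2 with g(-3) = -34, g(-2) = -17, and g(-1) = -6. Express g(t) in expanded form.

Write g(t) = at^2 + bt + c. Substituting each data point gives a linear system:
  9a - 3b + c = -34
  4a - 2b + c = -17
  a - b + c = -6
Solving the system yields a = -3, b = 2, c = -1.
So g(t) = -3t² + 2t - 1.
Check: g(-1) = -6. ✓

g(t) = -3t^2 + 2t - 1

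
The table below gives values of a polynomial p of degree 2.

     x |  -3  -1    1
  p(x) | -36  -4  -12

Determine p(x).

Write p(x) = ax^2 + bx + c. Substituting each data point gives a linear system:
  9a - 3b + c = -36
  a - b + c = -4
  a + b + c = -12
Solving the system yields a = -5, b = -4, c = -3.
So p(x) = -5x^2 - 4x - 3.
Check: p(-1) = -4. ✓

p(x) = -5x^2 - 4x - 3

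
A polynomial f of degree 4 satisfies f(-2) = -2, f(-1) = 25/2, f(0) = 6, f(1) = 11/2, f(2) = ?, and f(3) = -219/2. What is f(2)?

-10

The 5 known points determine the degree-4 polynomial uniquely.
Write f(t) = at^4 + bt^3 + ct^2 + dt + e. Substituting each data point gives a linear system:
  16a - 8b + 4c - 2d + e = -2
  a - b + c - d + e = 25/2
  e = 6
  a + b + c + d + e = 11/2
  81a + 27b + 9c + 3d + e = -219/2
Solving the system yields a = -2, b = 1/2, c = 5, d = -4, e = 6.
So f(t) = -2t^4 + (1/2)t^3 + 5t^2 - 4t + 6.
Then f(2) = -10.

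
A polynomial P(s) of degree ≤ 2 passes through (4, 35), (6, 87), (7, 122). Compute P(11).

322

Write P(s) = as^2 + bs + c. Substituting each data point gives a linear system:
  16a + 4b + c = 35
  36a + 6b + c = 87
  49a + 7b + c = 122
Solving the system yields a = 3, b = -4, c = 3.
So P(s) = 3s² - 4s + 3.
Then P(11) = 322.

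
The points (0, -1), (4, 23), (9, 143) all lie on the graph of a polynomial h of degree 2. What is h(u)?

h(u) = 2u^2 - 2u - 1

Using the Lagrange interpolation formula with nodes 0, 4, 9:
  L_0(u) = (u - 4)(u - 9) / 36
  L_1(u) = u(u - 9) / -20
  L_2(u) = u(u - 4) / 45
Then h(u) = -1·L_0(u) + 23·L_1(u) + 143·L_2(u).
Expanding and collecting terms gives h(u) = 2u^2 - 2u - 1.
Check: h(4) = 23. ✓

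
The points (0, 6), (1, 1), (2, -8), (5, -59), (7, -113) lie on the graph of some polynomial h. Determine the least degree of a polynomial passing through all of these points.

2

Divided differences on the nodes 0, 1, 2, 5, 7:
  order 0: 6  1  -8  -59  -113
  order 1: -5  -9  -17  -27
  order 2: -2  -2  -2
  order 3: 0  0
  order 4: 0
The order-2 divided differences are all -2 (nonzero) and every higher order vanishes, so the data lies on a polynomial of degree exactly 2.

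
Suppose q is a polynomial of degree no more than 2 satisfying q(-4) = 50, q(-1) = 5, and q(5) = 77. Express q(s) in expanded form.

q(s) = 3s^2 + 2

Write q(s) = as^2 + bs + c. Substituting each data point gives a linear system:
  16a - 4b + c = 50
  a - b + c = 5
  25a + 5b + c = 77
Solving the system yields a = 3, b = 0, c = 2.
So q(s) = 3s² + 2.
Check: q(5) = 77. ✓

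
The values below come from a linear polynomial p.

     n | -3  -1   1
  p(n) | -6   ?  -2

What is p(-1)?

The 2 known points determine the degree-1 polynomial uniquely.
Write p(n) = an + b. Substituting each data point gives a linear system:
  -3a + b = -6
  a + b = -2
Solving the system yields a = 1, b = -3.
So p(n) = n - 3.
Then p(-1) = -4.

-4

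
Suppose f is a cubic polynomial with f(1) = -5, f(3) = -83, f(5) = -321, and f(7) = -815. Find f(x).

Write f(x) = ax^3 + bx^2 + cx + d. Substituting each data point gives a linear system:
  a + b + c + d = -5
  27a + 9b + 3c + d = -83
  125a + 25b + 5c + d = -321
  343a + 49b + 7c + d = -815
Solving the system yields a = -2, b = -2, c = -5, d = 4.
So f(x) = -2x^3 - 2x^2 - 5x + 4.
Check: f(7) = -815. ✓

f(x) = -2x^3 - 2x^2 - 5x + 4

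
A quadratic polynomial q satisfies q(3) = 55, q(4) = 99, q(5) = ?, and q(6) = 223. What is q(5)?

On equispaced nodes a degree-2 polynomial has vanishing third forward difference, so
  - q(3) + 3·q(4) - 3·q(5) + q(6) = 0.
Substituting the known values and solving for q(5):
  -3·q(5) = -465
  q(5) = 155.

155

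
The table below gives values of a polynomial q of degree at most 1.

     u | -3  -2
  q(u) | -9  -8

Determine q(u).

Write q(u) = au + b. Substituting each data point gives a linear system:
  -3a + b = -9
  -2a + b = -8
Solving the system yields a = 1, b = -6.
So q(u) = u - 6.
Check: q(-3) = -9. ✓

q(u) = u - 6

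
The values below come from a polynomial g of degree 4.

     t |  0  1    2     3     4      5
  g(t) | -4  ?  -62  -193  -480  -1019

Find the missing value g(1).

The 5 known points determine the degree-4 polynomial uniquely.
Write g(t) = at^4 + bt^3 + ct^2 + dt + e. Substituting each data point gives a linear system:
  e = -4
  16a + 8b + 4c + 2d + e = -62
  81a + 27b + 9c + 3d + e = -193
  256a + 64b + 16c + 4d + e = -480
  625a + 125b + 25c + 5d + e = -1019
Solving the system yields a = -1, b = -2, c = -5, d = -3, e = -4.
So g(t) = -t⁴ - 2t³ - 5t² - 3t - 4.
Then g(1) = -15.

-15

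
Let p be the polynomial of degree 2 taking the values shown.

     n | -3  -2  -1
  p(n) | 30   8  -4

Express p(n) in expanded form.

Using the Lagrange interpolation formula with nodes -3, -2, -1:
  L_0(n) = (n + 2)(n + 1) / 2
  L_1(n) = (n + 3)(n + 1) / -1
  L_2(n) = (n + 3)(n + 2) / 2
Then p(n) = 30·L_0(n) + 8·L_1(n) - 4·L_2(n).
Expanding and collecting terms gives p(n) = 5n^2 + 3n - 6.
Check: p(-1) = -4. ✓

p(n) = 5n^2 + 3n - 6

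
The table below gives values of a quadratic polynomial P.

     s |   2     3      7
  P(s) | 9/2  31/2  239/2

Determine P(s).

Using the Lagrange interpolation formula with nodes 2, 3, 7:
  L_0(s) = (s - 3)(s - 7) / 5
  L_1(s) = (s - 2)(s - 7) / -4
  L_2(s) = (s - 2)(s - 3) / 20
Then P(s) = 9/2·L_0(s) + 31/2·L_1(s) + 239/2·L_2(s).
Expanding and collecting terms gives P(s) = 3s² - 4s + 1/2.
Check: P(7) = 239/2. ✓

P(s) = 3s^2 - 4s + 1/2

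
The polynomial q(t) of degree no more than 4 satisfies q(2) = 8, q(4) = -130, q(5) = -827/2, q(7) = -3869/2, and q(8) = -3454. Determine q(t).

q(t) = -t^4 + (1/2)t^3 + 6t^2 + t - 6

Write q(t) = at^4 + bt^3 + ct^2 + dt + e. Substituting each data point gives a linear system:
  16a + 8b + 4c + 2d + e = 8
  256a + 64b + 16c + 4d + e = -130
  625a + 125b + 25c + 5d + e = -827/2
  2401a + 343b + 49c + 7d + e = -3869/2
  4096a + 512b + 64c + 8d + e = -3454
Solving the system yields a = -1, b = 1/2, c = 6, d = 1, e = -6.
So q(t) = -t^4 + (1/2)t^3 + 6t^2 + t - 6.
Check: q(8) = -3454. ✓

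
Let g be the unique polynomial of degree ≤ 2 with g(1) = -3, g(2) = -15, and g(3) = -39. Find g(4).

-75

Forward differences of the values at s = 1, 2, 3:
  g  : -3  -15  -39
  Δ  : -12  -24
  Δ^2: -12
The second differences are constant, confirming degree 2.
Interpolating (Newton forward form) and evaluating at s = 4 gives g(4) = -75.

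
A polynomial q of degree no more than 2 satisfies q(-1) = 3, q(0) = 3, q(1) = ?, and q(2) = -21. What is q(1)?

-5

The 3 known points determine the degree-2 polynomial uniquely.
Write q(u) = au^2 + bu + c. Substituting each data point gives a linear system:
  a - b + c = 3
  c = 3
  4a + 2b + c = -21
Solving the system yields a = -4, b = -4, c = 3.
So q(u) = -4u^2 - 4u + 3.
Then q(1) = -5.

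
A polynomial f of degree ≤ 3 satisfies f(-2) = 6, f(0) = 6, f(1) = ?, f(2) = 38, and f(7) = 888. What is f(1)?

The 4 known points determine the degree-3 polynomial uniquely.
Write f(u) = au^3 + bu^2 + cu + d. Substituting each data point gives a linear system:
  -8a + 4b - 2c + d = 6
  d = 6
  8a + 4b + 2c + d = 38
  343a + 49b + 7c + d = 888
Solving the system yields a = 2, b = 4, c = 0, d = 6.
So f(u) = 2u³ + 4u² + 6.
Then f(1) = 12.

12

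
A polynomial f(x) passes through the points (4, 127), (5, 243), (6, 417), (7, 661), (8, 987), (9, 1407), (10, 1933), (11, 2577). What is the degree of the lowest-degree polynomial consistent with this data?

Forward differences of the values at x = 4, 5, 6, 7, 8, 9, 10, 11:
  f  : 127  243  417  661  987  1407  1933  2577
  Δ  : 116  174  244  326  420  526  644
  Δ^2: 58  70  82  94  106  118
  Δ^3: 12  12  12  12  12
  Δ^4: 0  0  0  0
  Δ^5: 0  0  0
  Δ^6: 0  0
  Δ^7: 0
The third differences are constant (12) and nonzero, while all higher differences vanish, so the minimal degree is 3.

3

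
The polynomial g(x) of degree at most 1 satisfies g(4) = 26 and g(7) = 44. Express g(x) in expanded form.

Write g(x) = ax + b. Substituting each data point gives a linear system:
  4a + b = 26
  7a + b = 44
Solving the system yields a = 6, b = 2.
So g(x) = 6x + 2.
Check: g(7) = 44. ✓

g(x) = 6x + 2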